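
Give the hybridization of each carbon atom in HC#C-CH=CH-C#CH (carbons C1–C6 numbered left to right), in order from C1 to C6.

C1 is sp: 2 σ bonds, plus two π bonds, 2 electron-density regions.
C2 (2 σ bonds, plus two π bonds) has steric number 2: sp.
C3 is sp2: 3 σ bonds, plus one π bond, 3 electron-density regions.
C4 is sp2: 3 σ bonds, plus one π bond, 3 electron-density regions.
C5 — 2 σ bonds, plus two π bonds. Steric number 2, so sp.
C6: 2 σ bonds, plus two π bonds — 2 electron domains, sp.

C1 sp, C2 sp, C3 sp2, C4 sp2, C5 sp, C6 sp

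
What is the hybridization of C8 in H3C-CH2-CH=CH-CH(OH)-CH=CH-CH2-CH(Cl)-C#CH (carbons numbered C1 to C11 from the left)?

sp³

C8 (4 σ bonds) has steric number 4: sp3.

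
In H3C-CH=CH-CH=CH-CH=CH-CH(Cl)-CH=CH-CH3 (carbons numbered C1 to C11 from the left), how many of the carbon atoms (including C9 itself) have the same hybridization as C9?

8

C9 is sp2 (one π bond).
C1: sp3
C2: sp2 ✓
C3: sp2 ✓
C4: sp2 ✓
C5: sp2 ✓
C6: sp2 ✓
C7: sp2 ✓
C8: sp3
C9: sp2 ✓
C10: sp2 ✓
C11: sp3
8 carbons are sp2.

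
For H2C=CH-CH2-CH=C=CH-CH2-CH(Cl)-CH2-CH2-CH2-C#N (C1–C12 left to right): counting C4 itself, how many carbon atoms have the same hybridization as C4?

C4 is sp2 (one π bond).
C1: sp2 ✓
C2: sp2 ✓
C3: sp3
C4: sp2 ✓
C5: sp
C6: sp2 ✓
C7: sp3
C8: sp3
C9: sp3
C10: sp3
C11: sp3
C12: sp
4 carbons are sp2.

4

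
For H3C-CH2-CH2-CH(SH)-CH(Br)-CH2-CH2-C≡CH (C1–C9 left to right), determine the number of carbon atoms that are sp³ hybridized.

7

C1: sp3 ✓
C2: sp3 ✓
C3: sp3 ✓
C4: sp3 ✓
C5: sp3 ✓
C6: sp3 ✓
C7: sp3 ✓
C8: sp
C9: sp
C1, C2, C3, C4, C5, C6, C7 → 7 sp3 carbons.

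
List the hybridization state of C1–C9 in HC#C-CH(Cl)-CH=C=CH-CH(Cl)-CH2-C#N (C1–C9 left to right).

C1 sp, C2 sp, C3 sp3, C4 sp2, C5 sp, C6 sp2, C7 sp3, C8 sp3, C9 sp

C1 has 2 σ bonds, plus two π bonds: steric number 2 → sp.
C2 has 2 σ bonds, plus two π bonds: steric number 2 → sp.
C3 (4 σ bonds) has steric number 4: sp3.
C4 has 3 σ bonds, plus one π bond: steric number 3 → sp2.
C5 (2 σ bonds, plus two π bonds) has steric number 2: sp.
C6 has 3 σ bonds, plus one π bond: steric number 3 → sp2.
C7: 4 σ bonds; 4 regions of electron density → sp3.
C8 (4 σ bonds) has steric number 4: sp3.
C9 (2 σ bonds, plus two π bonds) has steric number 2: sp.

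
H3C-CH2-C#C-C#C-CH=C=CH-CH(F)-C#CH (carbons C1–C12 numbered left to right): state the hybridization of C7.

C7: 3 σ bonds, plus one π bond — 3 electron domains, sp2.

sp2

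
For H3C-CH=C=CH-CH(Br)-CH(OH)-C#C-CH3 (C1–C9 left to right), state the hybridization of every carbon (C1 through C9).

C1 is sp3: 4 σ bonds, 4 electron-density regions.
C2 carries 3 σ bonds, plus one π bond, giving a steric number of 3, so it is sp2.
C3: 2 σ bonds, plus two π bonds — 2 electron domains, sp.
C4 (3 σ bonds, plus one π bond) has steric number 3: sp2.
C5: 4 σ bonds; 4 regions of electron density → sp3.
C6 carries 4 σ bonds, giving a steric number of 4, so it is sp3.
C7 — 2 σ bonds, plus two π bonds. Steric number 2, so sp.
C8 carries 2 σ bonds, plus two π bonds, giving a steric number of 2, so it is sp.
C9: 4 σ bonds; 4 regions of electron density → sp3.

C1 sp3, C2 sp2, C3 sp, C4 sp2, C5 sp3, C6 sp3, C7 sp, C8 sp, C9 sp3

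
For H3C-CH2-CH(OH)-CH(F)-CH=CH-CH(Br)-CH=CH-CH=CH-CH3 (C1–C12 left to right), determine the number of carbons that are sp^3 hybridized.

C1: sp3 ✓
C2: sp3 ✓
C3: sp3 ✓
C4: sp3 ✓
C5: sp2
C6: sp2
C7: sp3 ✓
C8: sp2
C9: sp2
C10: sp2
C11: sp2
C12: sp3 ✓
C1, C2, C3, C4, C7, C12 → 6 sp3 carbons.

6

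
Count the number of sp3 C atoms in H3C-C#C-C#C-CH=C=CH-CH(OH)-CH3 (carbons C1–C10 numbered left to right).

3

C1: sp3 ✓
C2: sp
C3: sp
C4: sp
C5: sp
C6: sp2
C7: sp
C8: sp2
C9: sp3 ✓
C10: sp3 ✓
C1, C9, C10 → 3 sp3 carbons.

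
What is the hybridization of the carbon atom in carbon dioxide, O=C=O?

sp

Two σ bonds, two π bonds → steric number 2 → sp.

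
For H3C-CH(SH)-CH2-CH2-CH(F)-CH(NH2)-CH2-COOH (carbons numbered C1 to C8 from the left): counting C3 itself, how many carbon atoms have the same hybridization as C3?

C3 is sp3 (only σ bonds).
C1: sp3 ✓
C2: sp3 ✓
C3: sp3 ✓
C4: sp3 ✓
C5: sp3 ✓
C6: sp3 ✓
C7: sp3 ✓
C8: sp2
7 carbons are sp3.

7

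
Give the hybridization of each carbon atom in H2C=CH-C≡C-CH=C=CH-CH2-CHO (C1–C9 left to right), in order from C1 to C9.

C1 sp2, C2 sp2, C3 sp, C4 sp, C5 sp2, C6 sp, C7 sp2, C8 sp3, C9 sp2

C1 has 3 σ bonds, plus one π bond: steric number 3 → sp2.
C2: 3 σ bonds, plus one π bond; 3 regions of electron density → sp2.
C3 (2 σ bonds, plus two π bonds) has steric number 2: sp.
C4 is sp: 2 σ bonds, plus two π bonds, 2 electron-density regions.
C5: 3 σ bonds, plus one π bond; 3 regions of electron density → sp2.
C6 is sp: 2 σ bonds, plus two π bonds, 2 electron-density regions.
C7 (3 σ bonds, plus one π bond) has steric number 3: sp2.
C8: 4 σ bonds — 4 electron domains, sp3.
C9: 3 σ bonds, plus one π bond; 3 regions of electron density → sp2.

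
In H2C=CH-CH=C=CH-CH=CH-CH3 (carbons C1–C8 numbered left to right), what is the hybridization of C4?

C4 (2 σ bonds, plus two π bonds) has steric number 2: sp.

sp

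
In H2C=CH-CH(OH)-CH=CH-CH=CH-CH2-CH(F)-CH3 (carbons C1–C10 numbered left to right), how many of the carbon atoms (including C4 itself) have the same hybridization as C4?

C4 is sp2 (one π bond).
C1: sp2 ✓
C2: sp2 ✓
C3: sp3
C4: sp2 ✓
C5: sp2 ✓
C6: sp2 ✓
C7: sp2 ✓
C8: sp3
C9: sp3
C10: sp3
6 carbons are sp2.

6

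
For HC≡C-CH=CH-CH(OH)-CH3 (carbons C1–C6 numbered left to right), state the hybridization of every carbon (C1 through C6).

C1 is sp: 2 σ bonds, plus two π bonds, 2 electron-density regions.
C2: 2 σ bonds, plus two π bonds — 2 electron domains, sp.
C3 has 3 σ bonds, plus one π bond: steric number 3 → sp2.
C4 is sp2: 3 σ bonds, plus one π bond, 3 electron-density regions.
C5 has 4 σ bonds: steric number 4 → sp3.
C6: 4 σ bonds; 4 regions of electron density → sp3.

C1 sp, C2 sp, C3 sp2, C4 sp2, C5 sp3, C6 sp3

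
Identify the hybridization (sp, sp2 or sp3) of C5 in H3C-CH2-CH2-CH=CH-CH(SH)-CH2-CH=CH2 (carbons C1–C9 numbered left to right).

sp²

C5 (3 σ bonds, plus one π bond) has steric number 3: sp2.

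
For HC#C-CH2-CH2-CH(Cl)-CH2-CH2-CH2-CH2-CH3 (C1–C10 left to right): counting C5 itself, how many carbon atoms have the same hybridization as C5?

8

C5 is sp3 (only σ bonds).
C1: sp
C2: sp
C3: sp3 ✓
C4: sp3 ✓
C5: sp3 ✓
C6: sp3 ✓
C7: sp3 ✓
C8: sp3 ✓
C9: sp3 ✓
C10: sp3 ✓
8 carbons are sp3.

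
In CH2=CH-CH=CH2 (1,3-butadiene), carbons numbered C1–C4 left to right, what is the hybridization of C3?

C3 carries 3 σ bonds, plus one π bond, giving a steric number of 3, so it is sp2.

sp2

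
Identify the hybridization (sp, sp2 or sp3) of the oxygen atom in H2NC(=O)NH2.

sp2

The oxygen atom is sp2: 1 σ bond and 2 lone pairs, plus one π bond, 3 electron-density regions.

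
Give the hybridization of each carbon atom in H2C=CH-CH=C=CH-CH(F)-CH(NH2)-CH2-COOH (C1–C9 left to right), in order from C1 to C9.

C1 (3 σ bonds, plus one π bond) has steric number 3: sp2.
C2: 3 σ bonds, plus one π bond — 3 electron domains, sp2.
C3: 3 σ bonds, plus one π bond; 3 regions of electron density → sp2.
C4 carries 2 σ bonds, plus two π bonds, giving a steric number of 2, so it is sp.
C5 (3 σ bonds, plus one π bond) has steric number 3: sp2.
C6 — 4 σ bonds. Steric number 4, so sp3.
C7 carries 4 σ bonds, giving a steric number of 4, so it is sp3.
C8 carries 4 σ bonds, giving a steric number of 4, so it is sp3.
C9: 3 σ bonds, plus one π bond; 3 regions of electron density → sp2.

C1 sp2, C2 sp2, C3 sp2, C4 sp, C5 sp2, C6 sp3, C7 sp3, C8 sp3, C9 sp2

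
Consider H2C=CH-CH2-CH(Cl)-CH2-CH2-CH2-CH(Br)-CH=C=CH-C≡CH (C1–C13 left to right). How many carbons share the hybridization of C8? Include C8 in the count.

C8 is sp3 (only σ bonds).
C1: sp2
C2: sp2
C3: sp3 ✓
C4: sp3 ✓
C5: sp3 ✓
C6: sp3 ✓
C7: sp3 ✓
C8: sp3 ✓
C9: sp2
C10: sp
C11: sp2
C12: sp
C13: sp
6 carbons are sp3.

6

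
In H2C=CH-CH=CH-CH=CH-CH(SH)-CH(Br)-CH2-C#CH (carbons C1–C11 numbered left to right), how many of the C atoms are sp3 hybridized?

3

C1: sp2
C2: sp2
C3: sp2
C4: sp2
C5: sp2
C6: sp2
C7: sp3 ✓
C8: sp3 ✓
C9: sp3 ✓
C10: sp
C11: sp
C7, C8, C9 → 3 sp3 carbons.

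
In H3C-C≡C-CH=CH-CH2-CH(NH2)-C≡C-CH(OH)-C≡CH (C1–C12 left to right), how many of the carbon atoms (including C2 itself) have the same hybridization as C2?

6

C2 is sp (two π bonds).
C1: sp3
C2: sp ✓
C3: sp ✓
C4: sp2
C5: sp2
C6: sp3
C7: sp3
C8: sp ✓
C9: sp ✓
C10: sp3
C11: sp ✓
C12: sp ✓
6 carbons are sp.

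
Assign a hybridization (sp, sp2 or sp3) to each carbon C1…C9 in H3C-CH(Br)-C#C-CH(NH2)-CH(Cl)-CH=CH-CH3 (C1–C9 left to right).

C1 — 4 σ bonds. Steric number 4, so sp3.
C2 (4 σ bonds) has steric number 4: sp3.
C3 — 2 σ bonds, plus two π bonds. Steric number 2, so sp.
C4 — 2 σ bonds, plus two π bonds. Steric number 2, so sp.
C5 has 4 σ bonds: steric number 4 → sp3.
C6 carries 4 σ bonds, giving a steric number of 4, so it is sp3.
C7 carries 3 σ bonds, plus one π bond, giving a steric number of 3, so it is sp2.
C8: 3 σ bonds, plus one π bond; 3 regions of electron density → sp2.
C9 (4 σ bonds) has steric number 4: sp3.

C1 sp3, C2 sp3, C3 sp, C4 sp, C5 sp3, C6 sp3, C7 sp2, C8 sp2, C9 sp3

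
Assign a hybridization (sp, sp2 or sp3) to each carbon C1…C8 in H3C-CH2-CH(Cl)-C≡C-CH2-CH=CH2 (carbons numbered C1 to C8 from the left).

C1: 4 σ bonds — 4 electron domains, sp3.
C2 carries 4 σ bonds, giving a steric number of 4, so it is sp3.
C3 has 4 σ bonds: steric number 4 → sp3.
C4 carries 2 σ bonds, plus two π bonds, giving a steric number of 2, so it is sp.
C5 carries 2 σ bonds, plus two π bonds, giving a steric number of 2, so it is sp.
C6 carries 4 σ bonds, giving a steric number of 4, so it is sp3.
C7 carries 3 σ bonds, plus one π bond, giving a steric number of 3, so it is sp2.
C8: 3 σ bonds, plus one π bond — 3 electron domains, sp2.

C1 sp3, C2 sp3, C3 sp3, C4 sp, C5 sp, C6 sp3, C7 sp2, C8 sp2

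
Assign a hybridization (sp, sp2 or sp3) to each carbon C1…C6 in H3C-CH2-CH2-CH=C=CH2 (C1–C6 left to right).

C1 sp3, C2 sp3, C3 sp3, C4 sp2, C5 sp, C6 sp2

C1: 4 σ bonds; 4 regions of electron density → sp3.
C2 (4 σ bonds) has steric number 4: sp3.
C3 (4 σ bonds) has steric number 4: sp3.
C4 carries 3 σ bonds, plus one π bond, giving a steric number of 3, so it is sp2.
C5 has 2 σ bonds, plus two π bonds: steric number 2 → sp.
C6: 3 σ bonds, plus one π bond — 3 electron domains, sp2.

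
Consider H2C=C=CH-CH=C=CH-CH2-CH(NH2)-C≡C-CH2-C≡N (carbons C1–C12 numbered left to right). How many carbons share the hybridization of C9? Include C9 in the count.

C9 is sp (two π bonds).
C1: sp2
C2: sp ✓
C3: sp2
C4: sp2
C5: sp ✓
C6: sp2
C7: sp3
C8: sp3
C9: sp ✓
C10: sp ✓
C11: sp3
C12: sp ✓
5 carbons are sp.

5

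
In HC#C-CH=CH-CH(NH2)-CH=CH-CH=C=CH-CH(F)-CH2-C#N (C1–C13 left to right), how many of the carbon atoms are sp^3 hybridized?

3

C1: sp
C2: sp
C3: sp2
C4: sp2
C5: sp3 ✓
C6: sp2
C7: sp2
C8: sp2
C9: sp
C10: sp2
C11: sp3 ✓
C12: sp3 ✓
C13: sp
C5, C11, C12 → 3 sp3 carbons.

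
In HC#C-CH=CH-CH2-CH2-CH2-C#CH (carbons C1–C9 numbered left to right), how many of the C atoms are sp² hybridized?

C1: sp
C2: sp
C3: sp2 ✓
C4: sp2 ✓
C5: sp3
C6: sp3
C7: sp3
C8: sp
C9: sp
C3, C4 → 2 sp2 carbons.

2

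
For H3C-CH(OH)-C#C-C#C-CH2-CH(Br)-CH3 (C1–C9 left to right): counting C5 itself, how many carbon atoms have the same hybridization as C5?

C5 is sp (two π bonds).
C1: sp3
C2: sp3
C3: sp ✓
C4: sp ✓
C5: sp ✓
C6: sp ✓
C7: sp3
C8: sp3
C9: sp3
4 carbons are sp.

4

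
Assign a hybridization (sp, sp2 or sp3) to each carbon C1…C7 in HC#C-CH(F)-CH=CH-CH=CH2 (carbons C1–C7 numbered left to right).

C1: 2 σ bonds, plus two π bonds — 2 electron domains, sp.
C2 (2 σ bonds, plus two π bonds) has steric number 2: sp.
C3 carries 4 σ bonds, giving a steric number of 4, so it is sp3.
C4 has 3 σ bonds, plus one π bond: steric number 3 → sp2.
C5 carries 3 σ bonds, plus one π bond, giving a steric number of 3, so it is sp2.
C6 carries 3 σ bonds, plus one π bond, giving a steric number of 3, so it is sp2.
C7 (3 σ bonds, plus one π bond) has steric number 3: sp2.

C1 sp, C2 sp, C3 sp3, C4 sp2, C5 sp2, C6 sp2, C7 sp2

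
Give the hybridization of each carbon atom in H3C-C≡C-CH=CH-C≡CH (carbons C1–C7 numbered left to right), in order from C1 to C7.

C1 sp3, C2 sp, C3 sp, C4 sp2, C5 sp2, C6 sp, C7 sp

C1 — 4 σ bonds. Steric number 4, so sp3.
C2 has 2 σ bonds, plus two π bonds: steric number 2 → sp.
C3 carries 2 σ bonds, plus two π bonds, giving a steric number of 2, so it is sp.
C4: 3 σ bonds, plus one π bond — 3 electron domains, sp2.
C5 is sp2: 3 σ bonds, plus one π bond, 3 electron-density regions.
C6 carries 2 σ bonds, plus two π bonds, giving a steric number of 2, so it is sp.
C7: 2 σ bonds, plus two π bonds — 2 electron domains, sp.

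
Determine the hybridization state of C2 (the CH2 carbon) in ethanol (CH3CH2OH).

sp3

C2 (the CH2 carbon): 4 σ bonds; 4 regions of electron density → sp3.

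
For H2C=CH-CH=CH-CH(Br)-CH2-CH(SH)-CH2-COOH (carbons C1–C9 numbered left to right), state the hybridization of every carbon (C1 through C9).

C1 sp2, C2 sp2, C3 sp2, C4 sp2, C5 sp3, C6 sp3, C7 sp3, C8 sp3, C9 sp2

C1 is sp2: 3 σ bonds, plus one π bond, 3 electron-density regions.
C2 (3 σ bonds, plus one π bond) has steric number 3: sp2.
C3 (3 σ bonds, plus one π bond) has steric number 3: sp2.
C4: 3 σ bonds, plus one π bond; 3 regions of electron density → sp2.
C5: 4 σ bonds; 4 regions of electron density → sp3.
C6 — 4 σ bonds. Steric number 4, so sp3.
C7: 4 σ bonds — 4 electron domains, sp3.
C8: 4 σ bonds; 4 regions of electron density → sp3.
C9 (3 σ bonds, plus one π bond) has steric number 3: sp2.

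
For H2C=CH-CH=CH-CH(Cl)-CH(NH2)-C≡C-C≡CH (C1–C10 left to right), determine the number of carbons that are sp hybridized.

4

C1: sp2
C2: sp2
C3: sp2
C4: sp2
C5: sp3
C6: sp3
C7: sp ✓
C8: sp ✓
C9: sp ✓
C10: sp ✓
C7, C8, C9, C10 → 4 sp carbons.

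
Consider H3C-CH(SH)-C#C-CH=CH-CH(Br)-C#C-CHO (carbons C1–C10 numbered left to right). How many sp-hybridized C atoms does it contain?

C1: sp3
C2: sp3
C3: sp ✓
C4: sp ✓
C5: sp2
C6: sp2
C7: sp3
C8: sp ✓
C9: sp ✓
C10: sp2
C3, C4, C8, C9 → 4 sp carbons.

4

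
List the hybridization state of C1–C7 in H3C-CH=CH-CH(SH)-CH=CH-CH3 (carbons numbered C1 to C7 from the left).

C1 sp3, C2 sp2, C3 sp2, C4 sp3, C5 sp2, C6 sp2, C7 sp3

C1 is sp3: 4 σ bonds, 4 electron-density regions.
C2 — 3 σ bonds, plus one π bond. Steric number 3, so sp2.
C3 carries 3 σ bonds, plus one π bond, giving a steric number of 3, so it is sp2.
C4 has 4 σ bonds: steric number 4 → sp3.
C5 carries 3 σ bonds, plus one π bond, giving a steric number of 3, so it is sp2.
C6 (3 σ bonds, plus one π bond) has steric number 3: sp2.
C7 — 4 σ bonds. Steric number 4, so sp3.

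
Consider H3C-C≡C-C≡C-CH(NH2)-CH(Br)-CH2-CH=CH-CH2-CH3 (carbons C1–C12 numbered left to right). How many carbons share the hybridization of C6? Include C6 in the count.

C6 is sp3 (only σ bonds).
C1: sp3 ✓
C2: sp
C3: sp
C4: sp
C5: sp
C6: sp3 ✓
C7: sp3 ✓
C8: sp3 ✓
C9: sp2
C10: sp2
C11: sp3 ✓
C12: sp3 ✓
6 carbons are sp3.

6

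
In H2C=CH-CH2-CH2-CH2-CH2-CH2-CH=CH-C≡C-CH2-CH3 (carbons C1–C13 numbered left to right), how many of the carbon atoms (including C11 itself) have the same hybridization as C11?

2

C11 is sp (two π bonds).
C1: sp2
C2: sp2
C3: sp3
C4: sp3
C5: sp3
C6: sp3
C7: sp3
C8: sp2
C9: sp2
C10: sp ✓
C11: sp ✓
C12: sp3
C13: sp3
2 carbons are sp.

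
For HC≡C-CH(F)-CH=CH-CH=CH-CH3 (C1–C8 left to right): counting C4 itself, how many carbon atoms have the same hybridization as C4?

4

C4 is sp2 (one π bond).
C1: sp
C2: sp
C3: sp3
C4: sp2 ✓
C5: sp2 ✓
C6: sp2 ✓
C7: sp2 ✓
C8: sp3
4 carbons are sp2.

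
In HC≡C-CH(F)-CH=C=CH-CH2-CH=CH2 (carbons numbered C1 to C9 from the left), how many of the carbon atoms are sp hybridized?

3

C1: sp ✓
C2: sp ✓
C3: sp3
C4: sp2
C5: sp ✓
C6: sp2
C7: sp3
C8: sp2
C9: sp2
C1, C2, C5 → 3 sp carbons.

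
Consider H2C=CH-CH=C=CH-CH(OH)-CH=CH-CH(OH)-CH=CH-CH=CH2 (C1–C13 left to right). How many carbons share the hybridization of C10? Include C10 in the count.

C10 is sp2 (one π bond).
C1: sp2 ✓
C2: sp2 ✓
C3: sp2 ✓
C4: sp
C5: sp2 ✓
C6: sp3
C7: sp2 ✓
C8: sp2 ✓
C9: sp3
C10: sp2 ✓
C11: sp2 ✓
C12: sp2 ✓
C13: sp2 ✓
10 carbons are sp2.

10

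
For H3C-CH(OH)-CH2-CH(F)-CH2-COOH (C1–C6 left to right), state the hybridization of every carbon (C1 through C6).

C1 sp3, C2 sp3, C3 sp3, C4 sp3, C5 sp3, C6 sp2

C1: 4 σ bonds; 4 regions of electron density → sp3.
C2 carries 4 σ bonds, giving a steric number of 4, so it is sp3.
C3 carries 4 σ bonds, giving a steric number of 4, so it is sp3.
C4: 4 σ bonds — 4 electron domains, sp3.
C5 (4 σ bonds) has steric number 4: sp3.
C6 is sp2: 3 σ bonds, plus one π bond, 3 electron-density regions.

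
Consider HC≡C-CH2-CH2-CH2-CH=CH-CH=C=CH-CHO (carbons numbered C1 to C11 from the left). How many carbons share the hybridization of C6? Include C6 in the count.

5

C6 is sp2 (one π bond).
C1: sp
C2: sp
C3: sp3
C4: sp3
C5: sp3
C6: sp2 ✓
C7: sp2 ✓
C8: sp2 ✓
C9: sp
C10: sp2 ✓
C11: sp2 ✓
5 carbons are sp2.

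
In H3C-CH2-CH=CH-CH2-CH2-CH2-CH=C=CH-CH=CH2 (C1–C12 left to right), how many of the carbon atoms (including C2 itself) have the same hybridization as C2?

C2 is sp3 (only σ bonds).
C1: sp3 ✓
C2: sp3 ✓
C3: sp2
C4: sp2
C5: sp3 ✓
C6: sp3 ✓
C7: sp3 ✓
C8: sp2
C9: sp
C10: sp2
C11: sp2
C12: sp2
5 carbons are sp3.

5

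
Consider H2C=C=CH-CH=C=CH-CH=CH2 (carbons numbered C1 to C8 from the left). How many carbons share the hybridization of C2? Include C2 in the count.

2

C2 is sp (two π bonds).
C1: sp2
C2: sp ✓
C3: sp2
C4: sp2
C5: sp ✓
C6: sp2
C7: sp2
C8: sp2
2 carbons are sp.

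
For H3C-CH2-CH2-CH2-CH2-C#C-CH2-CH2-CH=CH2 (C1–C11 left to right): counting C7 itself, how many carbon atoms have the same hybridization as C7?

C7 is sp (two π bonds).
C1: sp3
C2: sp3
C3: sp3
C4: sp3
C5: sp3
C6: sp ✓
C7: sp ✓
C8: sp3
C9: sp3
C10: sp2
C11: sp2
2 carbons are sp.

2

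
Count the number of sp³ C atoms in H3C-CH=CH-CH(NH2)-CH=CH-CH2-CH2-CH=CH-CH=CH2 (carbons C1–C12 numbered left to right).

C1: sp3 ✓
C2: sp2
C3: sp2
C4: sp3 ✓
C5: sp2
C6: sp2
C7: sp3 ✓
C8: sp3 ✓
C9: sp2
C10: sp2
C11: sp2
C12: sp2
C1, C4, C7, C8 → 4 sp3 carbons.

4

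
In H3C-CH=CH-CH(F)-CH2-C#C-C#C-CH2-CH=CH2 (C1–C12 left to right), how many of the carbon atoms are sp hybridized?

C1: sp3
C2: sp2
C3: sp2
C4: sp3
C5: sp3
C6: sp ✓
C7: sp ✓
C8: sp ✓
C9: sp ✓
C10: sp3
C11: sp2
C12: sp2
C6, C7, C8, C9 → 4 sp carbons.

4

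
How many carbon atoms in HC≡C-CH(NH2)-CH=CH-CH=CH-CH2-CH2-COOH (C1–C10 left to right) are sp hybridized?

2

C1: sp ✓
C2: sp ✓
C3: sp3
C4: sp2
C5: sp2
C6: sp2
C7: sp2
C8: sp3
C9: sp3
C10: sp2
C1, C2 → 2 sp carbons.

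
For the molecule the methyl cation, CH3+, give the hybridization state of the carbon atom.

Three σ bonds to H, empty p orbital → sp2, trigonal planar.

sp^2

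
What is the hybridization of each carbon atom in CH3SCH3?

sp3

Each carbon atom carries 4 σ bonds, giving a steric number of 4, so it is sp3.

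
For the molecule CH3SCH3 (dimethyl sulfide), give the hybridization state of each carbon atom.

Each carbon atom: 4 σ bonds; 4 regions of electron density → sp3.

sp³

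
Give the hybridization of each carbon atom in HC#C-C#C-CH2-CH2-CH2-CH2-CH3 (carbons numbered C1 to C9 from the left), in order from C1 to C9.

C1 sp, C2 sp, C3 sp, C4 sp, C5 sp3, C6 sp3, C7 sp3, C8 sp3, C9 sp3

C1 — 2 σ bonds, plus two π bonds. Steric number 2, so sp.
C2 (2 σ bonds, plus two π bonds) has steric number 2: sp.
C3 is sp: 2 σ bonds, plus two π bonds, 2 electron-density regions.
C4 carries 2 σ bonds, plus two π bonds, giving a steric number of 2, so it is sp.
C5: 4 σ bonds — 4 electron domains, sp3.
C6 is sp3: 4 σ bonds, 4 electron-density regions.
C7 — 4 σ bonds. Steric number 4, so sp3.
C8: 4 σ bonds; 4 regions of electron density → sp3.
C9 carries 4 σ bonds, giving a steric number of 4, so it is sp3.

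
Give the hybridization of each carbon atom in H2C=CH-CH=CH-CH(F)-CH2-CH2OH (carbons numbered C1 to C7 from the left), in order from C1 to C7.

C1 sp2, C2 sp2, C3 sp2, C4 sp2, C5 sp3, C6 sp3, C7 sp3

C1 is sp2: 3 σ bonds, plus one π bond, 3 electron-density regions.
C2: 3 σ bonds, plus one π bond — 3 electron domains, sp2.
C3 carries 3 σ bonds, plus one π bond, giving a steric number of 3, so it is sp2.
C4 (3 σ bonds, plus one π bond) has steric number 3: sp2.
C5 carries 4 σ bonds, giving a steric number of 4, so it is sp3.
C6 has 4 σ bonds: steric number 4 → sp3.
C7: 4 σ bonds; 4 regions of electron density → sp3.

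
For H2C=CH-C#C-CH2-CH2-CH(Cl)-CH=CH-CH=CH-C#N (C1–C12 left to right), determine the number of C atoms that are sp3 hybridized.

3

C1: sp2
C2: sp2
C3: sp
C4: sp
C5: sp3 ✓
C6: sp3 ✓
C7: sp3 ✓
C8: sp2
C9: sp2
C10: sp2
C11: sp2
C12: sp
C5, C6, C7 → 3 sp3 carbons.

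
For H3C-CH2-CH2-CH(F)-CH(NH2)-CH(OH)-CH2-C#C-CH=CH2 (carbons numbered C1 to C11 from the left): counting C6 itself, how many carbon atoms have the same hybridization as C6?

C6 is sp3 (only σ bonds).
C1: sp3 ✓
C2: sp3 ✓
C3: sp3 ✓
C4: sp3 ✓
C5: sp3 ✓
C6: sp3 ✓
C7: sp3 ✓
C8: sp
C9: sp
C10: sp2
C11: sp2
7 carbons are sp3.

7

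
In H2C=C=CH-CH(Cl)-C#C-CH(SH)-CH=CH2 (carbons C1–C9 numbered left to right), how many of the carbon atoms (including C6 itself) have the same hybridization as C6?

3

C6 is sp (two π bonds).
C1: sp2
C2: sp ✓
C3: sp2
C4: sp3
C5: sp ✓
C6: sp ✓
C7: sp3
C8: sp2
C9: sp2
3 carbons are sp.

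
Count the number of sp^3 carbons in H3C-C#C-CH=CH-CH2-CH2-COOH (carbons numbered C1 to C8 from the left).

C1: sp3 ✓
C2: sp
C3: sp
C4: sp2
C5: sp2
C6: sp3 ✓
C7: sp3 ✓
C8: sp2
C1, C6, C7 → 3 sp3 carbons.

3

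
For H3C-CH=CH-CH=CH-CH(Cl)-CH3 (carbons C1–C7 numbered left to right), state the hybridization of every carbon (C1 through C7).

C1 sp3, C2 sp2, C3 sp2, C4 sp2, C5 sp2, C6 sp3, C7 sp3

C1 is sp3: 4 σ bonds, 4 electron-density regions.
C2: 3 σ bonds, plus one π bond — 3 electron domains, sp2.
C3: 3 σ bonds, plus one π bond — 3 electron domains, sp2.
C4 carries 3 σ bonds, plus one π bond, giving a steric number of 3, so it is sp2.
C5 is sp2: 3 σ bonds, plus one π bond, 3 electron-density regions.
C6 carries 4 σ bonds, giving a steric number of 4, so it is sp3.
C7 is sp3: 4 σ bonds, 4 electron-density regions.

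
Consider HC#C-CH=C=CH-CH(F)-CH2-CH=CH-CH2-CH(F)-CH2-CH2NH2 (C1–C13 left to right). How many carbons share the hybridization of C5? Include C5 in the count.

4

C5 is sp2 (one π bond).
C1: sp
C2: sp
C3: sp2 ✓
C4: sp
C5: sp2 ✓
C6: sp3
C7: sp3
C8: sp2 ✓
C9: sp2 ✓
C10: sp3
C11: sp3
C12: sp3
C13: sp3
4 carbons are sp2.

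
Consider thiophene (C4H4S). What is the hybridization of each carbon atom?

Each carbon atom is sp2: 3 σ bonds, plus one π bond, 3 electron-density regions.

sp2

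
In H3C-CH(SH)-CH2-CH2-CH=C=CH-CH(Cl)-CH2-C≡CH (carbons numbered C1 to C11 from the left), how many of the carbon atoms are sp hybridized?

3

C1: sp3
C2: sp3
C3: sp3
C4: sp3
C5: sp2
C6: sp ✓
C7: sp2
C8: sp3
C9: sp3
C10: sp ✓
C11: sp ✓
C6, C10, C11 → 3 sp carbons.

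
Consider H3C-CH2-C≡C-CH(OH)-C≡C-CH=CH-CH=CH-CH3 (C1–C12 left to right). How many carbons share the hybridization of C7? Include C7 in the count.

4

C7 is sp (two π bonds).
C1: sp3
C2: sp3
C3: sp ✓
C4: sp ✓
C5: sp3
C6: sp ✓
C7: sp ✓
C8: sp2
C9: sp2
C10: sp2
C11: sp2
C12: sp3
4 carbons are sp.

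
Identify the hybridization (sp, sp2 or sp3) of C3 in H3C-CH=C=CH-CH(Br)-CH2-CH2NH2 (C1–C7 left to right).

sp

C3 carries 2 σ bonds, plus two π bonds, giving a steric number of 2, so it is sp.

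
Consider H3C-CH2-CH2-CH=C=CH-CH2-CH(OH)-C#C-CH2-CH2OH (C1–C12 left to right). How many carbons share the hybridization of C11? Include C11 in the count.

C11 is sp3 (only σ bonds).
C1: sp3 ✓
C2: sp3 ✓
C3: sp3 ✓
C4: sp2
C5: sp
C6: sp2
C7: sp3 ✓
C8: sp3 ✓
C9: sp
C10: sp
C11: sp3 ✓
C12: sp3 ✓
7 carbons are sp3.

7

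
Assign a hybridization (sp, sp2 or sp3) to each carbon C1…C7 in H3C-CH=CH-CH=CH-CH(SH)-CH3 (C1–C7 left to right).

C1 carries 4 σ bonds, giving a steric number of 4, so it is sp3.
C2: 3 σ bonds, plus one π bond — 3 electron domains, sp2.
C3 has 3 σ bonds, plus one π bond: steric number 3 → sp2.
C4 carries 3 σ bonds, plus one π bond, giving a steric number of 3, so it is sp2.
C5 has 3 σ bonds, plus one π bond: steric number 3 → sp2.
C6 — 4 σ bonds. Steric number 4, so sp3.
C7 is sp3: 4 σ bonds, 4 electron-density regions.

C1 sp3, C2 sp2, C3 sp2, C4 sp2, C5 sp2, C6 sp3, C7 sp3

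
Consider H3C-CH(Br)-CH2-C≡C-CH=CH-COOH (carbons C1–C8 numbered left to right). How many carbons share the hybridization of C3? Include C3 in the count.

C3 is sp3 (only σ bonds).
C1: sp3 ✓
C2: sp3 ✓
C3: sp3 ✓
C4: sp
C5: sp
C6: sp2
C7: sp2
C8: sp2
3 carbons are sp3.

3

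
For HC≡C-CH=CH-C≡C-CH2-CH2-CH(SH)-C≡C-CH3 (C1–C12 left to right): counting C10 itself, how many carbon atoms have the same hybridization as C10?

C10 is sp (two π bonds).
C1: sp ✓
C2: sp ✓
C3: sp2
C4: sp2
C5: sp ✓
C6: sp ✓
C7: sp3
C8: sp3
C9: sp3
C10: sp ✓
C11: sp ✓
C12: sp3
6 carbons are sp.

6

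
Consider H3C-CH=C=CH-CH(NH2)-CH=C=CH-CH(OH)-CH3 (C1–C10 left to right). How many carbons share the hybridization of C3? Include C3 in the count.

C3 is sp (two π bonds).
C1: sp3
C2: sp2
C3: sp ✓
C4: sp2
C5: sp3
C6: sp2
C7: sp ✓
C8: sp2
C9: sp3
C10: sp3
2 carbons are sp.

2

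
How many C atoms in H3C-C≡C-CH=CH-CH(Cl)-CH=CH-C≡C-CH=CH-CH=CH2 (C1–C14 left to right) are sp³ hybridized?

C1: sp3 ✓
C2: sp
C3: sp
C4: sp2
C5: sp2
C6: sp3 ✓
C7: sp2
C8: sp2
C9: sp
C10: sp
C11: sp2
C12: sp2
C13: sp2
C14: sp2
C1, C6 → 2 sp3 carbons.

2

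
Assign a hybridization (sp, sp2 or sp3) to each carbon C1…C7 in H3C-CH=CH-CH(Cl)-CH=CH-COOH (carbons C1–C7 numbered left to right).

C1: 4 σ bonds; 4 regions of electron density → sp3.
C2 carries 3 σ bonds, plus one π bond, giving a steric number of 3, so it is sp2.
C3: 3 σ bonds, plus one π bond — 3 electron domains, sp2.
C4 has 4 σ bonds: steric number 4 → sp3.
C5 carries 3 σ bonds, plus one π bond, giving a steric number of 3, so it is sp2.
C6: 3 σ bonds, plus one π bond — 3 electron domains, sp2.
C7 — 3 σ bonds, plus one π bond. Steric number 3, so sp2.

C1 sp3, C2 sp2, C3 sp2, C4 sp3, C5 sp2, C6 sp2, C7 sp2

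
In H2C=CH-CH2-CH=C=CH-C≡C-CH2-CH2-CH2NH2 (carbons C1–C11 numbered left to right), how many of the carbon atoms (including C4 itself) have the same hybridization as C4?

4

C4 is sp2 (one π bond).
C1: sp2 ✓
C2: sp2 ✓
C3: sp3
C4: sp2 ✓
C5: sp
C6: sp2 ✓
C7: sp
C8: sp
C9: sp3
C10: sp3
C11: sp3
4 carbons are sp2.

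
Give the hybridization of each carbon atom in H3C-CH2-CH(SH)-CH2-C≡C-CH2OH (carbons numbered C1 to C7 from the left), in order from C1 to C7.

C1 sp3, C2 sp3, C3 sp3, C4 sp3, C5 sp, C6 sp, C7 sp3

C1 carries 4 σ bonds, giving a steric number of 4, so it is sp3.
C2 carries 4 σ bonds, giving a steric number of 4, so it is sp3.
C3 has 4 σ bonds: steric number 4 → sp3.
C4 (4 σ bonds) has steric number 4: sp3.
C5: 2 σ bonds, plus two π bonds; 2 regions of electron density → sp.
C6 (2 σ bonds, plus two π bonds) has steric number 2: sp.
C7 is sp3: 4 σ bonds, 4 electron-density regions.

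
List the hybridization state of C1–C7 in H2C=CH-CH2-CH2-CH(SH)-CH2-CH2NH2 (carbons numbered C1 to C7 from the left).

C1 (3 σ bonds, plus one π bond) has steric number 3: sp2.
C2: 3 σ bonds, plus one π bond — 3 electron domains, sp2.
C3 carries 4 σ bonds, giving a steric number of 4, so it is sp3.
C4 (4 σ bonds) has steric number 4: sp3.
C5: 4 σ bonds; 4 regions of electron density → sp3.
C6 is sp3: 4 σ bonds, 4 electron-density regions.
C7 (4 σ bonds) has steric number 4: sp3.

C1 sp2, C2 sp2, C3 sp3, C4 sp3, C5 sp3, C6 sp3, C7 sp3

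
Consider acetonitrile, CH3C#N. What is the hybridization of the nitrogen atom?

sp

N has one σ bond and one lone pair: steric number 2 → sp.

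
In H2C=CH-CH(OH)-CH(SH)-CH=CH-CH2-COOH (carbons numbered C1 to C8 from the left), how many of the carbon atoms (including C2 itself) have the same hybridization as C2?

5

C2 is sp2 (one π bond).
C1: sp2 ✓
C2: sp2 ✓
C3: sp3
C4: sp3
C5: sp2 ✓
C6: sp2 ✓
C7: sp3
C8: sp2 ✓
5 carbons are sp2.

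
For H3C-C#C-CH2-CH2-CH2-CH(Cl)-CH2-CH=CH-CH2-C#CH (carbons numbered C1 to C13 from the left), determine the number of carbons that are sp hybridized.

4

C1: sp3
C2: sp ✓
C3: sp ✓
C4: sp3
C5: sp3
C6: sp3
C7: sp3
C8: sp3
C9: sp2
C10: sp2
C11: sp3
C12: sp ✓
C13: sp ✓
C2, C3, C12, C13 → 4 sp carbons.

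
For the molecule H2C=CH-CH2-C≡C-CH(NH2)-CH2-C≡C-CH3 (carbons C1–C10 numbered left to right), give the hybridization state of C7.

C7 — 4 σ bonds. Steric number 4, so sp3.

sp^3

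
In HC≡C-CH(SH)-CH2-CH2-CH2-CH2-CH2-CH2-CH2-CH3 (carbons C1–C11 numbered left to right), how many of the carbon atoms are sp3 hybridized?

9

C1: sp
C2: sp
C3: sp3 ✓
C4: sp3 ✓
C5: sp3 ✓
C6: sp3 ✓
C7: sp3 ✓
C8: sp3 ✓
C9: sp3 ✓
C10: sp3 ✓
C11: sp3 ✓
C3, C4, C5, C6, C7, C8, C9, C10, C11 → 9 sp3 carbons.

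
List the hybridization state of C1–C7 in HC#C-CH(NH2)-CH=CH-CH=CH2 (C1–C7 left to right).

C1 — 2 σ bonds, plus two π bonds. Steric number 2, so sp.
C2: 2 σ bonds, plus two π bonds — 2 electron domains, sp.
C3 has 4 σ bonds: steric number 4 → sp3.
C4: 3 σ bonds, plus one π bond — 3 electron domains, sp2.
C5 — 3 σ bonds, plus one π bond. Steric number 3, so sp2.
C6: 3 σ bonds, plus one π bond — 3 electron domains, sp2.
C7 (3 σ bonds, plus one π bond) has steric number 3: sp2.

C1 sp, C2 sp, C3 sp3, C4 sp2, C5 sp2, C6 sp2, C7 sp2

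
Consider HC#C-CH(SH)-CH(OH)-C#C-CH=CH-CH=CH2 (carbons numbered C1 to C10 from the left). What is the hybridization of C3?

sp^3

C3 carries 4 σ bonds, giving a steric number of 4, so it is sp3.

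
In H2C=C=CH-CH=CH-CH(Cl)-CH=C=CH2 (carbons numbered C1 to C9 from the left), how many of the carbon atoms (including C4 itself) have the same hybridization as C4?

6

C4 is sp2 (one π bond).
C1: sp2 ✓
C2: sp
C3: sp2 ✓
C4: sp2 ✓
C5: sp2 ✓
C6: sp3
C7: sp2 ✓
C8: sp
C9: sp2 ✓
6 carbons are sp2.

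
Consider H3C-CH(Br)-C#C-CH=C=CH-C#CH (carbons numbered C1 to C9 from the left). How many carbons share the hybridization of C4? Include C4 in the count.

5

C4 is sp (two π bonds).
C1: sp3
C2: sp3
C3: sp ✓
C4: sp ✓
C5: sp2
C6: sp ✓
C7: sp2
C8: sp ✓
C9: sp ✓
5 carbons are sp.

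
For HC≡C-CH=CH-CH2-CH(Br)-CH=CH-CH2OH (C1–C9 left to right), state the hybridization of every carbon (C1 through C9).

C1 is sp: 2 σ bonds, plus two π bonds, 2 electron-density regions.
C2 carries 2 σ bonds, plus two π bonds, giving a steric number of 2, so it is sp.
C3 carries 3 σ bonds, plus one π bond, giving a steric number of 3, so it is sp2.
C4: 3 σ bonds, plus one π bond — 3 electron domains, sp2.
C5 carries 4 σ bonds, giving a steric number of 4, so it is sp3.
C6 has 4 σ bonds: steric number 4 → sp3.
C7 carries 3 σ bonds, plus one π bond, giving a steric number of 3, so it is sp2.
C8 (3 σ bonds, plus one π bond) has steric number 3: sp2.
C9 (4 σ bonds) has steric number 4: sp3.

C1 sp, C2 sp, C3 sp2, C4 sp2, C5 sp3, C6 sp3, C7 sp2, C8 sp2, C9 sp3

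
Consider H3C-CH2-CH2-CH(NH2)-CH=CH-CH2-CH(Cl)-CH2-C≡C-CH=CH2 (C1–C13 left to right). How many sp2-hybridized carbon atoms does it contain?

4

C1: sp3
C2: sp3
C3: sp3
C4: sp3
C5: sp2 ✓
C6: sp2 ✓
C7: sp3
C8: sp3
C9: sp3
C10: sp
C11: sp
C12: sp2 ✓
C13: sp2 ✓
C5, C6, C12, C13 → 4 sp2 carbons.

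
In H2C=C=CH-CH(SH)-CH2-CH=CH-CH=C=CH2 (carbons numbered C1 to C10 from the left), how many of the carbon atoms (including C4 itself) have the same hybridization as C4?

C4 is sp3 (only σ bonds).
C1: sp2
C2: sp
C3: sp2
C4: sp3 ✓
C5: sp3 ✓
C6: sp2
C7: sp2
C8: sp2
C9: sp
C10: sp2
2 carbons are sp3.

2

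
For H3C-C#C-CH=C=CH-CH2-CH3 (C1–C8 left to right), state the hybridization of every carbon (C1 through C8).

C1 sp3, C2 sp, C3 sp, C4 sp2, C5 sp, C6 sp2, C7 sp3, C8 sp3

C1 has 4 σ bonds: steric number 4 → sp3.
C2: 2 σ bonds, plus two π bonds; 2 regions of electron density → sp.
C3: 2 σ bonds, plus two π bonds; 2 regions of electron density → sp.
C4 has 3 σ bonds, plus one π bond: steric number 3 → sp2.
C5 (2 σ bonds, plus two π bonds) has steric number 2: sp.
C6 is sp2: 3 σ bonds, plus one π bond, 3 electron-density regions.
C7: 4 σ bonds — 4 electron domains, sp3.
C8 has 4 σ bonds: steric number 4 → sp3.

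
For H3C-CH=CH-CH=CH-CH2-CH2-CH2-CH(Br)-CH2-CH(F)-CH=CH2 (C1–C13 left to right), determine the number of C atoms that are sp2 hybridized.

C1: sp3
C2: sp2 ✓
C3: sp2 ✓
C4: sp2 ✓
C5: sp2 ✓
C6: sp3
C7: sp3
C8: sp3
C9: sp3
C10: sp3
C11: sp3
C12: sp2 ✓
C13: sp2 ✓
C2, C3, C4, C5, C12, C13 → 6 sp2 carbons.

6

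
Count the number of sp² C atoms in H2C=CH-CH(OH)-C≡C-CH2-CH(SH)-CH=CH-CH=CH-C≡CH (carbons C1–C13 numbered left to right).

C1: sp2 ✓
C2: sp2 ✓
C3: sp3
C4: sp
C5: sp
C6: sp3
C7: sp3
C8: sp2 ✓
C9: sp2 ✓
C10: sp2 ✓
C11: sp2 ✓
C12: sp
C13: sp
C1, C2, C8, C9, C10, C11 → 6 sp2 carbons.

6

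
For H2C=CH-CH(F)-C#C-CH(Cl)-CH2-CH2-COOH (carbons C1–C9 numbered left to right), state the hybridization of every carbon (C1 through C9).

C1 is sp2: 3 σ bonds, plus one π bond, 3 electron-density regions.
C2 (3 σ bonds, plus one π bond) has steric number 3: sp2.
C3: 4 σ bonds; 4 regions of electron density → sp3.
C4: 2 σ bonds, plus two π bonds — 2 electron domains, sp.
C5 — 2 σ bonds, plus two π bonds. Steric number 2, so sp.
C6: 4 σ bonds — 4 electron domains, sp3.
C7: 4 σ bonds; 4 regions of electron density → sp3.
C8 (4 σ bonds) has steric number 4: sp3.
C9 is sp2: 3 σ bonds, plus one π bond, 3 electron-density regions.

C1 sp2, C2 sp2, C3 sp3, C4 sp, C5 sp, C6 sp3, C7 sp3, C8 sp3, C9 sp2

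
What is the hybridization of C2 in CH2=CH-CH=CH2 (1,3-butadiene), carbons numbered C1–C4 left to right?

sp^2

C2: 3 σ bonds, plus one π bond; 3 regions of electron density → sp2.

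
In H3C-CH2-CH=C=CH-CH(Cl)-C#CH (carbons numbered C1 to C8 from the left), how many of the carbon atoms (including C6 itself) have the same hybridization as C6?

3

C6 is sp3 (only σ bonds).
C1: sp3 ✓
C2: sp3 ✓
C3: sp2
C4: sp
C5: sp2
C6: sp3 ✓
C7: sp
C8: sp
3 carbons are sp3.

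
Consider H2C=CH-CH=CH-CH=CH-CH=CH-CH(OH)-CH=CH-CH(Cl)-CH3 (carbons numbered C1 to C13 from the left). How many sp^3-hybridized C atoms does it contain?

C1: sp2
C2: sp2
C3: sp2
C4: sp2
C5: sp2
C6: sp2
C7: sp2
C8: sp2
C9: sp3 ✓
C10: sp2
C11: sp2
C12: sp3 ✓
C13: sp3 ✓
C9, C12, C13 → 3 sp3 carbons.

3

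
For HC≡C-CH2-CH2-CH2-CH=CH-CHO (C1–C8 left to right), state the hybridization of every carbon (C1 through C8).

C1: 2 σ bonds, plus two π bonds; 2 regions of electron density → sp.
C2 — 2 σ bonds, plus two π bonds. Steric number 2, so sp.
C3: 4 σ bonds; 4 regions of electron density → sp3.
C4 (4 σ bonds) has steric number 4: sp3.
C5: 4 σ bonds; 4 regions of electron density → sp3.
C6 (3 σ bonds, plus one π bond) has steric number 3: sp2.
C7 is sp2: 3 σ bonds, plus one π bond, 3 electron-density regions.
C8 — 3 σ bonds, plus one π bond. Steric number 3, so sp2.

C1 sp, C2 sp, C3 sp3, C4 sp3, C5 sp3, C6 sp2, C7 sp2, C8 sp2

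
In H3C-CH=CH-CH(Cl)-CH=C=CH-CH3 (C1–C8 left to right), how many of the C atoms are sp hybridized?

1

C1: sp3
C2: sp2
C3: sp2
C4: sp3
C5: sp2
C6: sp ✓
C7: sp2
C8: sp3
C6 → 1 sp carbon.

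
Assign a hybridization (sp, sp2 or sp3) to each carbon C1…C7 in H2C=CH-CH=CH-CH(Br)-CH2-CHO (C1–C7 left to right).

C1 sp2, C2 sp2, C3 sp2, C4 sp2, C5 sp3, C6 sp3, C7 sp2

C1 is sp2: 3 σ bonds, plus one π bond, 3 electron-density regions.
C2: 3 σ bonds, plus one π bond — 3 electron domains, sp2.
C3 (3 σ bonds, plus one π bond) has steric number 3: sp2.
C4: 3 σ bonds, plus one π bond; 3 regions of electron density → sp2.
C5 carries 4 σ bonds, giving a steric number of 4, so it is sp3.
C6 (4 σ bonds) has steric number 4: sp3.
C7 has 3 σ bonds, plus one π bond: steric number 3 → sp2.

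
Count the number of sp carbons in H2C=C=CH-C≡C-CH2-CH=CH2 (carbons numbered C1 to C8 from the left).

3

C1: sp2
C2: sp ✓
C3: sp2
C4: sp ✓
C5: sp ✓
C6: sp3
C7: sp2
C8: sp2
C2, C4, C5 → 3 sp carbons.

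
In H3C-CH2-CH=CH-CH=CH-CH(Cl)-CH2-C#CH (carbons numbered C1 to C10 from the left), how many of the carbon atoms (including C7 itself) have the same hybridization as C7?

4

C7 is sp3 (only σ bonds).
C1: sp3 ✓
C2: sp3 ✓
C3: sp2
C4: sp2
C5: sp2
C6: sp2
C7: sp3 ✓
C8: sp3 ✓
C9: sp
C10: sp
4 carbons are sp3.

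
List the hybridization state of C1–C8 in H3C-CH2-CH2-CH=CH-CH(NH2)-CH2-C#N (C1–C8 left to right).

C1 is sp3: 4 σ bonds, 4 electron-density regions.
C2 — 4 σ bonds. Steric number 4, so sp3.
C3 (4 σ bonds) has steric number 4: sp3.
C4 — 3 σ bonds, plus one π bond. Steric number 3, so sp2.
C5 carries 3 σ bonds, plus one π bond, giving a steric number of 3, so it is sp2.
C6 carries 4 σ bonds, giving a steric number of 4, so it is sp3.
C7 is sp3: 4 σ bonds, 4 electron-density regions.
C8 (2 σ bonds, plus two π bonds) has steric number 2: sp.

C1 sp3, C2 sp3, C3 sp3, C4 sp2, C5 sp2, C6 sp3, C7 sp3, C8 sp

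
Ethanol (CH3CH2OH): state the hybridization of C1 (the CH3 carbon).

sp3

C1 (the CH3 carbon) carries 4 σ bonds, giving a steric number of 4, so it is sp3.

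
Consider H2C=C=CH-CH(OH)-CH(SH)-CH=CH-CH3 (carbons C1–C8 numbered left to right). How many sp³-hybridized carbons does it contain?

3

C1: sp2
C2: sp
C3: sp2
C4: sp3 ✓
C5: sp3 ✓
C6: sp2
C7: sp2
C8: sp3 ✓
C4, C5, C8 → 3 sp3 carbons.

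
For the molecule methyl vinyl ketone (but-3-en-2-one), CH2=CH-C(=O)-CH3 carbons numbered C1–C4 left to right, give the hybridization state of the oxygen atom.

sp^2

The oxygen atom (1 σ bond and 2 lone pairs, plus one π bond) has steric number 3: sp2.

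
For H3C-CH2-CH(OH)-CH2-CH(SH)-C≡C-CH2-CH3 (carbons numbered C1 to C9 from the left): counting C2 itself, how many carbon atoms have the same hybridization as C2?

C2 is sp3 (only σ bonds).
C1: sp3 ✓
C2: sp3 ✓
C3: sp3 ✓
C4: sp3 ✓
C5: sp3 ✓
C6: sp
C7: sp
C8: sp3 ✓
C9: sp3 ✓
7 carbons are sp3.

7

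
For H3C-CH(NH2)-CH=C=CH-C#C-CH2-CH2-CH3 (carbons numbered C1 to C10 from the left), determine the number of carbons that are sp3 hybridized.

C1: sp3 ✓
C2: sp3 ✓
C3: sp2
C4: sp
C5: sp2
C6: sp
C7: sp
C8: sp3 ✓
C9: sp3 ✓
C10: sp3 ✓
C1, C2, C8, C9, C10 → 5 sp3 carbons.

5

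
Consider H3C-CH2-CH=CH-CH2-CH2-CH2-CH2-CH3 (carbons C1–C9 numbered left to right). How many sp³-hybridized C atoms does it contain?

C1: sp3 ✓
C2: sp3 ✓
C3: sp2
C4: sp2
C5: sp3 ✓
C6: sp3 ✓
C7: sp3 ✓
C8: sp3 ✓
C9: sp3 ✓
C1, C2, C5, C6, C7, C8, C9 → 7 sp3 carbons.

7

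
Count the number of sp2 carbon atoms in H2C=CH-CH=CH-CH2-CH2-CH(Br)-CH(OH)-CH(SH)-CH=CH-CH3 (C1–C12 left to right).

6

C1: sp2 ✓
C2: sp2 ✓
C3: sp2 ✓
C4: sp2 ✓
C5: sp3
C6: sp3
C7: sp3
C8: sp3
C9: sp3
C10: sp2 ✓
C11: sp2 ✓
C12: sp3
C1, C2, C3, C4, C10, C11 → 6 sp2 carbons.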